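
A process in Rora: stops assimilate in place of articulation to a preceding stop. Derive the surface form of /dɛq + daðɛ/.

[dɛqɢaðɛ]

/d/ is a voiced alveolar stop. The preceding trigger /q/ is uvular, so /d/ must become uvular as well.
Changing only its place to uvular gives [ɢ] — the voiced uvular stop.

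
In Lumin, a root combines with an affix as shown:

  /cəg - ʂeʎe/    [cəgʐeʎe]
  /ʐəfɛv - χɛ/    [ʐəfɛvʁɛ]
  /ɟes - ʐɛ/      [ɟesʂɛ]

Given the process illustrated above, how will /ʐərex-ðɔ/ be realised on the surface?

[ʐərexθɔ]

The data show progressive voicing assimilation: /ʂ/ → [ʐ] after /g/; /χ/ → [ʁ] after /v/; /ʐ/ → [ʂ] after /s/. In each pair only voicing changes, matching the preceding consonant, while place and manner stay constant.
/ð/ is a voiced dental fricative. The preceding trigger /x/ is voiceless, so /ð/ must become voiceless as well.
A voiceless dental fricative is [θ], so the surface segment is [θ].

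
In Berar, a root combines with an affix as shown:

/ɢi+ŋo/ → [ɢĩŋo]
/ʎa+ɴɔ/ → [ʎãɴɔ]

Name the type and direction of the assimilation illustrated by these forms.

The vowel /i/ surfaces as nasalised [ĩ] next to the following nasal /ŋ/ — it has acquired the [+nasal] feature of its neighbour.
Likewise in the remaining data: /a/ → [ã] before /ɴ/ — each time a vowel is nasalised next to a following nasal.
Because the conditioning nasal is to the right of the vowel that changes, the process is regressive (anticipatory).

regressive nasality assimilation (vowel nasalisation)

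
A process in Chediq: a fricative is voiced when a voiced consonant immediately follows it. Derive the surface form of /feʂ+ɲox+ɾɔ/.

The rule targets /ʂ/ (voiceless retroflex fricative), which sits before the trigger /ɲ/ (voiced).
A voiced retroflex fricative is [ʐ], so the surface segment is [ʐ].
The same rule applies at the second boundary: /x/ → [ɣ] next to /ɾ/.

[feʐɲoɣɾɔ]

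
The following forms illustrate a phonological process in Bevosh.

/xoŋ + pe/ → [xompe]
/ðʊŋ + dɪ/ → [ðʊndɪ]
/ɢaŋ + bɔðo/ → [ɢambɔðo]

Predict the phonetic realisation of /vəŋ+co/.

[vəɲco]

The data show regressive place assimilation: /ŋ/ → [m] before /p/; /ŋ/ → [n] before /d/; /ŋ/ → [m] before /b/. In each pair only place changes, matching the following consonant, while manner and voice stay constant.
/ŋ/ is a voiced velar nasal. The following trigger /c/ is palatal, so /ŋ/ must become palatal as well.
Changing only its place to palatal gives [ɲ] — the voiced palatal nasal.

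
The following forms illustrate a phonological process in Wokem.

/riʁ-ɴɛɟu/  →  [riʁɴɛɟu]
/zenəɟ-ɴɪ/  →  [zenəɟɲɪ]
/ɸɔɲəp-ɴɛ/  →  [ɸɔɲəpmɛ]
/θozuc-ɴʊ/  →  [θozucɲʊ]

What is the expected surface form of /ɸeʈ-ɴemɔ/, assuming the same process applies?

[ɸeʈɳemɔ]

The data show progressive place assimilation: /ɴ/ → [ɲ] after /ɟ/; /ɴ/ → [m] after /p/; /ɴ/ → [ɲ] after /c/. In each pair only place changes, matching the preceding consonant, while manner and voice stay constant.
No alternation appears in [riʁɴɛɟu]: there the adjacent consonants already agree in place (/ɴ/ and /ʁ/ are both uvular), so this form is consistent with the same rule.
The rule targets /ɴ/ (voiced uvular nasal), which sits after the trigger /ʈ/ (retroflex).
A voiced retroflex nasal is [ɳ], so the surface segment is [ɳ].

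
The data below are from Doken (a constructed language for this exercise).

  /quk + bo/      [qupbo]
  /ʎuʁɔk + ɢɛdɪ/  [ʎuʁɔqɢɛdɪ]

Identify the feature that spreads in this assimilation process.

Comparing underlying and surface forms, /k/ → [p] is the alternation; the neighbouring /b/ is constant.
The change velar → bilabial matches the place of the following /b/, identifying this as place assimilation.
Checking the remaining alternation: /k/ → [q] before /ɢ/ (velar → uvular, matching uvular) — only place changes, and always toward the following segment.

place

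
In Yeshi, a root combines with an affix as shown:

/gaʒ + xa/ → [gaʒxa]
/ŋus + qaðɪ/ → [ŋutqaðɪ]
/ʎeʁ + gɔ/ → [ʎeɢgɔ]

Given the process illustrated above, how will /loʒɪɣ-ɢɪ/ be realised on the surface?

The data show regressive manner assimilation: /s/ → [t] before /q/; /ʁ/ → [ɢ] before /g/. In each pair only manner changes, matching the following consonant, while place and voice stay constant.
No alternation appears in [gaʒxa]: there the adjacent consonants already agree in manner (/ʒ/ and /x/ are both fricatives), so this form is consistent with the same rule.
The rule targets /ɣ/ (voiced velar fricative), which sits before the trigger /ɢ/ (stop).
The voiced velar stop is [g], so /ɣ/ → [g].

[loʒɪgɢɪ]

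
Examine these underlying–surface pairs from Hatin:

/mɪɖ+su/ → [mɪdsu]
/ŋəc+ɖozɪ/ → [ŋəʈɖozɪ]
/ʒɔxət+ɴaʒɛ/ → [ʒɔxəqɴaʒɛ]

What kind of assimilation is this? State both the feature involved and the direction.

Underlying /ɖ/ is realised as [d] next to /s/; /s/ itself does not change.
The change retroflex → alveolar matches the place of the following /s/, identifying this as place assimilation.
Manner and voice are unchanged, so the assimilation is partial, not total.
The other alternating forms pattern the same way: /c/ → [ʈ] before /ɖ/ (palatal → retroflex, matching retroflex); /t/ → [q] before /ɴ/ (alveolar → uvular, matching uvular) — only place changes, and always toward the following segment.
The trigger is the following segment, so the direction is regressive (anticipatory).

regressive place assimilation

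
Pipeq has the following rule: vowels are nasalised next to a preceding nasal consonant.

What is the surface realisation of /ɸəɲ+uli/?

/u/ sits next to the nasal /ɲ/ and is therefore nasalised to [ũ].

[ɸəɲũli]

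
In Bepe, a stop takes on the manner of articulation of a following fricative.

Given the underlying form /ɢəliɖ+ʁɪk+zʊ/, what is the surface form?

/ɖ/ is a voiced retroflex stop. The following trigger /ʁ/ is a fricative, so /ɖ/ must become a fricative as well.
Changing only its manner to fricative gives [ʐ] — the voiced retroflex fricative.
At the second juncture, /k/ likewise becomes [x] adjacent to /z/.

[ɢəliʐʁɪxzʊ]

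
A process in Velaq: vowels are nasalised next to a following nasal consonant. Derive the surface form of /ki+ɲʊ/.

[kĩɲʊ]

/i/ sits next to the nasal /ɲ/ and is therefore nasalised to [ĩ].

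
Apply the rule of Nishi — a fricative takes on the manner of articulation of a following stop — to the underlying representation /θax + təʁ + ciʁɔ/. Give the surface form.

/x/ is a voiceless velar fricative. The following trigger /t/ is a stop, so /x/ must become a stop as well.
Changing only its manner to stop gives [k] — the voiceless velar stop.
The same rule applies at the second boundary: /ʁ/ → [ɢ] next to /c/.

[θaktəɢciʁɔ]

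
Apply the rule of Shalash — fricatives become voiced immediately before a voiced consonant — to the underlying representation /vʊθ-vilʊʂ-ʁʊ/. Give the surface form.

[vʊðvilʊʐʁʊ]

/θ/ is a voiceless dental fricative. The following trigger /v/ is voiced, so /θ/ must become voiced as well.
The voiced dental fricative is [ð], so /θ/ → [ð].
At the second juncture, /ʂ/ likewise becomes [ʐ] adjacent to /ʁ/.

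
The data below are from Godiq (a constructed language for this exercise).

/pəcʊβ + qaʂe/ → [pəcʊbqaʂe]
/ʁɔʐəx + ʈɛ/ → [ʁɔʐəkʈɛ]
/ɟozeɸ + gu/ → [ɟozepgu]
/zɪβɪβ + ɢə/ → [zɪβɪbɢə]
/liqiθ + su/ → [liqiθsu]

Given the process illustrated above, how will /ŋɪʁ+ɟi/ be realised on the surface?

[ŋɪɢɟi]

The data show regressive manner assimilation: /β/ → [b] before /q/; /x/ → [k] before /ʈ/; /ɸ/ → [p] before /g/; /β/ → [b] before /ɢ/. In each pair only manner changes, matching the following consonant, while place and voice stay constant.
No alternation appears in [liqiθsu]: there the adjacent consonants already agree in manner (/θ/ and /s/ are both fricatives), so this form is consistent with the same rule.
The rule targets /ʁ/ (voiced uvular fricative), which sits before the trigger /ɟ/ (stop).
A voiced uvular stop is [ɢ], so the surface segment is [ɢ].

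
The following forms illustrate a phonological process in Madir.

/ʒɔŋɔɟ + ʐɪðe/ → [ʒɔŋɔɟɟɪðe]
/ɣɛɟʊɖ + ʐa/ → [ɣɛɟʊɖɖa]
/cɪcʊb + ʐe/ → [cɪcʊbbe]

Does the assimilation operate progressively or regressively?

progressive

The segment that alternates is /ʐ/, which surfaces as [ɟ] when adjacent to /ɟ/.
The output [ɟ] is identical to the trigger /ɟ/ — every feature (place, manner, voicing) has been copied — so this is total assimilation.
The remaining alternations confirm this: /ʐ/ → [ɖ] after /ɖ/; /ʐ/ → [b] after /b/ — in each case the output is a copy of the preceding consonant.
Since the segment that changes follows the conditioning segment, the assimilation is progressive.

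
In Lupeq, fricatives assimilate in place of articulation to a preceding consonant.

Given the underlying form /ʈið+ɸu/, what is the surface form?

The rule targets /ɸ/ (voiceless bilabial fricative), which sits after the trigger /ð/ (dental).
Changing only its place to dental gives [θ] — the voiceless dental fricative.

[ʈiðθu]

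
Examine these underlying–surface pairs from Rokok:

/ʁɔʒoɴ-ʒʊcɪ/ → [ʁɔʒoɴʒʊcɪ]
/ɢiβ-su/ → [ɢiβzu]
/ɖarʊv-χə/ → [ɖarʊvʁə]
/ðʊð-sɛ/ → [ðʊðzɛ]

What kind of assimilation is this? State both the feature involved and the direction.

progressive voicing assimilation

Comparing underlying and surface forms, /s/ → [z] is the alternation; the neighbouring /β/ is constant.
/s/ is voiceless while /β/ is voiced; the output [z] is voiced, matching the trigger — so the feature that spreads is voicing.
Place and manner are unchanged, so the assimilation is partial, not total.
The same holds elsewhere in the data: /χ/ → [ʁ] after /v/ (voiceless → voiced, matching voiced); /s/ → [z] after /ð/ (voiceless → voiced, matching voiced) — only voicing changes, and always toward the preceding segment.
No alternation appears in [ʁɔʒoɴʒʊcɪ]: there the adjacent consonants already agree in voicing (/ʒ/ and /ɴ/ are both voiced), so this form is consistent with the same rule.
The trigger is the preceding segment, so the direction is progressive (perseverative).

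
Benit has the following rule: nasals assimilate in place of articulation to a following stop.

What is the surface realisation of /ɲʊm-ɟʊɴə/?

[ɲʊɲɟʊɴə]

/m/ is a voiced bilabial nasal. The following trigger /ɟ/ is palatal, so /m/ must become palatal as well.
A voiced palatal nasal is [ɲ], so the surface segment is [ɲ].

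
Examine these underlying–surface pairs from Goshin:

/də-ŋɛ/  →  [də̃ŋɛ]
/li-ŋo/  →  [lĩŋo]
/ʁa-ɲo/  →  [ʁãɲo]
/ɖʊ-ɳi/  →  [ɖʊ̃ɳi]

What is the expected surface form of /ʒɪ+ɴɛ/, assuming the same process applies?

[ʒɪ̃ɴɛ]

The data show regressive nasality assimilation (vowel nasalisation): /ə/ → [ə̃] before /ŋ/; /i/ → [ĩ] before /ŋ/; /a/ → [ã] before /ɲ/; /ʊ/ → [ʊ̃] before /ɳ/ — a vowel is nasalised by an immediately following nasal consonant.
The vowel /ɪ/ is adjacent to the following nasal /ɴ/, so it acquires [+nasal] and surfaces as [ɪ̃].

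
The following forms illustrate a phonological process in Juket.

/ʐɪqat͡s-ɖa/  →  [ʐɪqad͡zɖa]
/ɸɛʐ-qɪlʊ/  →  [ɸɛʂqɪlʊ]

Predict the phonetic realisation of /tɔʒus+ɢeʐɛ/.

The data show regressive voicing assimilation: /t͡s/ → [d͡z] before /ɖ/; /ʐ/ → [ʂ] before /q/. In each pair only voicing changes, matching the following consonant, while place and manner stay constant.
/s/ is a voiceless alveolar fricative. The following trigger /ɢ/ is voiced, so /s/ must become voiced as well.
The voiced alveolar fricative is [z], so /s/ → [z].

[tɔʒuzɢeʐɛ]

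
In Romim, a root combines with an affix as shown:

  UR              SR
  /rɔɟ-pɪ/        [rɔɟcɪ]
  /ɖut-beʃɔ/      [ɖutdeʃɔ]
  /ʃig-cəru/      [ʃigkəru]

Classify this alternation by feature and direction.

progressive place assimilation

The segment that alternates is /p/, which surfaces as [c] when adjacent to /ɟ/.
/p/ is bilabial while /ɟ/ is palatal; the output [c] is palatal, matching the trigger — so the feature that spreads is place.
Manner and voice are unchanged, so the assimilation is partial, not total.
The same holds elsewhere in the data: /b/ → [d] after /t/ (bilabial → alveolar, matching alveolar); /c/ → [k] after /g/ (palatal → velar, matching velar) — only place changes, and always toward the preceding segment.
Since the segment that changes follows the conditioning segment, the assimilation is progressive.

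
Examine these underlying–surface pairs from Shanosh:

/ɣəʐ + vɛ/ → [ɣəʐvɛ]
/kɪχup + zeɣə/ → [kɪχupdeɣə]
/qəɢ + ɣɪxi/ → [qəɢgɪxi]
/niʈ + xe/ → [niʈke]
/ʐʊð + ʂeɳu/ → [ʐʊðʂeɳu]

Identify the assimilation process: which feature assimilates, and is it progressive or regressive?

Underlying /z/ is realised as [d] next to /p/; /p/ itself does not change.
The change fricative → stop matches the manner of the preceding /p/, identifying this as manner assimilation.
Place and voice are unchanged, so the assimilation is partial, not total.
The other alternating forms pattern the same way: /ɣ/ → [g] after /ɢ/ (fricative → stop, matching a stop); /x/ → [k] after /ʈ/ (fricative → stop, matching a stop) — only manner changes, and always toward the preceding segment.
No alternation appears in [ɣəʐvɛ], [ʐʊðʂeɳu]: there the adjacent consonants already agree in manner (/v/ and /ʐ/ are both fricatives; /ʂ/ and /ð/ are both fricatives), so these forms are consistent with the same rule.
The trigger is the preceding segment, so the direction is progressive (perseverative).

progressive manner assimilation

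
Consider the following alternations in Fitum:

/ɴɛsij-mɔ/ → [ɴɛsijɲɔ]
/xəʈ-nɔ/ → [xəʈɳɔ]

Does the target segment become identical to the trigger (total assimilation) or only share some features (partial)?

partial assimilation

The segment that alternates is /m/, which surfaces as [ɲ] when adjacent to /j/.
/m/ is bilabial while /j/ is palatal; the output [ɲ] is palatal, matching the trigger — so the feature that spreads is place.
Manner and voice are unchanged, so the assimilation is partial, not total.
Checking the remaining alternation: /n/ → [ɳ] after /ʈ/ (alveolar → retroflex, matching retroflex) — only place changes, and always toward the preceding segment.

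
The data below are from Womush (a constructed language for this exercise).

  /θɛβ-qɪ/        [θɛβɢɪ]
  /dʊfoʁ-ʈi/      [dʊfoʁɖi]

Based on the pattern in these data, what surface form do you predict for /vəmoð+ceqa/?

The data show progressive voicing assimilation: /q/ → [ɢ] after /β/; /ʈ/ → [ɖ] after /ʁ/. In each pair only voicing changes, matching the preceding consonant, while place and manner stay constant.
/c/ is a voiceless palatal stop. The preceding trigger /ð/ is voiced, so /c/ must become voiced as well.
The voiced palatal stop is [ɟ], so /c/ → [ɟ].

[vəmoðɟeqa]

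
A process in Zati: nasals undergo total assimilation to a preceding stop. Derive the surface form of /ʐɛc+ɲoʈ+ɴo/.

/ɲ/ is the segment targeted by the rule; it sits immediately after /c/, so it assimilates completely and surfaces as [c].
At the second juncture, /ɴ/ likewise becomes [ʈ] adjacent to /ʈ/.

[ʐɛccoʈʈo]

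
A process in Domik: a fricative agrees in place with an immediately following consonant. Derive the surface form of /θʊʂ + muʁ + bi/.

/ʂ/ is a voiceless retroflex fricative. The following trigger /m/ is bilabial, so /ʂ/ must become bilabial as well.
A voiceless bilabial fricative is [ɸ], so the surface segment is [ɸ].
The same rule applies at the second boundary: /ʁ/ → [β] next to /b/.

[θʊɸmuβbi]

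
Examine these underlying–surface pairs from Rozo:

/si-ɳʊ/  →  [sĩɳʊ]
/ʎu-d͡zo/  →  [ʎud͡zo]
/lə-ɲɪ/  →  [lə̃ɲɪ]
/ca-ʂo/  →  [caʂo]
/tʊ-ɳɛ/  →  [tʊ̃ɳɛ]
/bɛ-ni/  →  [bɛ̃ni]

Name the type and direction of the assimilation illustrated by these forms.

The vowel /i/ surfaces as nasalised [ĩ] next to the following nasal /ɳ/ — it has acquired the [+nasal] feature of its neighbour.
The other forms show the same pattern: /ə/ → [ə̃] before /ɲ/; /ʊ/ → [ʊ̃] before /ɳ/; /ɛ/ → [ɛ̃] before /n/ — each time a vowel is nasalised next to a following nasal.
No change occurs in [ʎud͡zo], [caʂo] because the vowel at the boundary is adjacent to an oral consonant, not a nasal (/u/ next to /d͡z/; /a/ next to /ʂ/).
Because the conditioning nasal is to the right of the vowel that changes, the process is regressive (anticipatory).

regressive nasality assimilation (vowel nasalisation)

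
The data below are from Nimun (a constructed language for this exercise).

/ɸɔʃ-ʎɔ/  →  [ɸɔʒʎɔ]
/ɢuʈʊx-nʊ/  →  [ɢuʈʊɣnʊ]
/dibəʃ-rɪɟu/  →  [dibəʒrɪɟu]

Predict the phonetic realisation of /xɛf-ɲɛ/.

The data show regressive voicing assimilation: /ʃ/ → [ʒ] before /ʎ/; /x/ → [ɣ] before /n/; /ʃ/ → [ʒ] before /r/. In each pair only voicing changes, matching the following consonant, while place and manner stay constant.
/f/ is a voiceless labiodental fricative. The following trigger /ɲ/ is voiced, so /f/ must become voiced as well.
A voiced labiodental fricative is [v], so the surface segment is [v].

[xɛvɲɛ]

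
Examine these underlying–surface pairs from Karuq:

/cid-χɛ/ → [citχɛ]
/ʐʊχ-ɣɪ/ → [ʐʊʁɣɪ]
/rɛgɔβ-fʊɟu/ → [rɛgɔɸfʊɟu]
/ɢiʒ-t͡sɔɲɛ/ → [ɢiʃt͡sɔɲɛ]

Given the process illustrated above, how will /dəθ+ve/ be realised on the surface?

[dəðve]

The data show regressive voicing assimilation: /d/ → [t] before /χ/; /χ/ → [ʁ] before /ɣ/; /β/ → [ɸ] before /f/; /ʒ/ → [ʃ] before /t͡s/. In each pair only voicing changes, matching the following consonant, while place and manner stay constant.
/θ/ is a voiceless dental fricative. The following trigger /v/ is voiced, so /θ/ must become voiced as well.
A voiced dental fricative is [ð], so the surface segment is [ð].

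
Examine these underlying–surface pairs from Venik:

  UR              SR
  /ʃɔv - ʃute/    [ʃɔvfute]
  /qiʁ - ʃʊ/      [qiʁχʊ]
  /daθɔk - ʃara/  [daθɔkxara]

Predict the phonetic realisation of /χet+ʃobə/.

The data show progressive place assimilation: /ʃ/ → [f] after /v/; /ʃ/ → [χ] after /ʁ/; /ʃ/ → [x] after /k/. In each pair only place changes, matching the preceding consonant, while manner and voice stay constant.
The rule targets /ʃ/ (voiceless postalveolar fricative), which sits after the trigger /t/ (alveolar).
A voiceless alveolar fricative is [s], so the surface segment is [s].

[χetsobə]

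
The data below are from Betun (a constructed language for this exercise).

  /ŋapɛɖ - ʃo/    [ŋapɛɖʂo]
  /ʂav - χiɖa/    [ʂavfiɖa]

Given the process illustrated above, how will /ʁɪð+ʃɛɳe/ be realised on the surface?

[ʁɪðθɛɳe]

The data show progressive place assimilation: /ʃ/ → [ʂ] after /ɖ/; /χ/ → [f] after /v/. In each pair only place changes, matching the preceding consonant, while manner and voice stay constant.
The rule targets /ʃ/ (voiceless postalveolar fricative), which sits after the trigger /ð/ (dental).
A voiceless dental fricative is [θ], so the surface segment is [θ].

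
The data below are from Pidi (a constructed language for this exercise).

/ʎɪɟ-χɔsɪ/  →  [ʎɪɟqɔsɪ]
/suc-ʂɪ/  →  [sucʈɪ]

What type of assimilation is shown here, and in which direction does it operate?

Comparing underlying and surface forms, /χ/ → [q] is the alternation; the neighbouring /ɟ/ is constant.
The change fricative → stop matches the manner of the preceding /ɟ/, identifying this as manner assimilation.
Place and voice are unchanged, so the assimilation is partial, not total.
The other alternating form patterns the same way: /ʂ/ → [ʈ] after /c/ (fricative → stop, matching a stop) — only manner changes, and always toward the preceding segment.
The trigger is the preceding segment, so the direction is progressive (perseverative).

progressive manner assimilation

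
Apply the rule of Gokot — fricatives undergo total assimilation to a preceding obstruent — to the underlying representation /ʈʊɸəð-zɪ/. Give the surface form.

/z/ is the segment targeted by the rule; it sits immediately after /ð/, so it assimilates completely and surfaces as [ð].

[ʈʊɸəððɪ]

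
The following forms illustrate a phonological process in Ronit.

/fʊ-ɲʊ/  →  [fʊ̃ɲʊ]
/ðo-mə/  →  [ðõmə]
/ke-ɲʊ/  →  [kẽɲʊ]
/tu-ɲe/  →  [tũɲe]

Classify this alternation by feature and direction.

The vowel /ʊ/ surfaces as nasalised [ʊ̃] next to the following nasal /ɲ/ — it has acquired the [+nasal] feature of its neighbour.
Likewise in the remaining data: /o/ → [õ] before /m/; /e/ → [ẽ] before /ɲ/; /u/ → [ũ] before /ɲ/ — each time a vowel is nasalised next to a following nasal.
Because the conditioning nasal is to the right of the vowel that changes, the process is regressive (anticipatory).

regressive nasality assimilation (vowel nasalisation)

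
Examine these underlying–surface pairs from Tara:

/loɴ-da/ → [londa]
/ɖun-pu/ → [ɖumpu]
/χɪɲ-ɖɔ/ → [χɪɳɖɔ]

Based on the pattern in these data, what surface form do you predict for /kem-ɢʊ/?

[keɴɢʊ]

The data show regressive place assimilation: /ɴ/ → [n] before /d/; /n/ → [m] before /p/; /ɲ/ → [ɳ] before /ɖ/. In each pair only place changes, matching the following consonant, while manner and voice stay constant.
/m/ is a voiced bilabial nasal. The following trigger /ɢ/ is uvular, so /m/ must become uvular as well.
A voiced uvular nasal is [ɴ], so the surface segment is [ɴ].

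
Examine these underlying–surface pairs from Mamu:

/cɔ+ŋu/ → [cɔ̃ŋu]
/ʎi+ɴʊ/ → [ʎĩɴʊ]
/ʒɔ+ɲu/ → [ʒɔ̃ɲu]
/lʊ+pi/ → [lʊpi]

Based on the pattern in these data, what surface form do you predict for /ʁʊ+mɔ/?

The data show regressive nasality assimilation (vowel nasalisation): /ɔ/ → [ɔ̃] before /ŋ/; /i/ → [ĩ] before /ɴ/; /ɔ/ → [ɔ̃] before /ɲ/ — a vowel is nasalised by an immediately following nasal consonant.
No change occurs in [lʊpi] because the vowel at the boundary is adjacent to an oral consonant, not a nasal (/ʊ/ next to /p/).
/ʊ/ sits next to the nasal /m/ and is therefore nasalised to [ʊ̃].

[ʁʊ̃mɔ]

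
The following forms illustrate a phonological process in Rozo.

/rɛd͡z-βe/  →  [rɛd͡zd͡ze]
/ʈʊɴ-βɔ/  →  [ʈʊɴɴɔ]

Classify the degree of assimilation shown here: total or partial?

Underlying /β/ is realised as [d͡z] next to /d͡z/; /d͡z/ itself does not change.
The output [d͡z] is identical to the trigger /d͡z/ — every feature (place, manner, voicing) has been copied — so this is total assimilation.
The other form behaves the same way: /β/ → [ɴ] after /ɴ/ — in each case the output is a copy of the preceding consonant.

total assimilation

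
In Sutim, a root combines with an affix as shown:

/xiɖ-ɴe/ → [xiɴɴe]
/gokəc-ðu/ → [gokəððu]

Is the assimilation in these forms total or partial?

total assimilation

The segment that alternates is /ɖ/, which surfaces as [ɴ] when adjacent to /ɴ/.
The output [ɴ] is identical to the trigger /ɴ/ — every feature (place, manner, voicing) has been copied — so this is total assimilation.
The remaining alternation confirms this: /c/ → [ð] before /ð/ — in each case the output is a copy of the following consonant.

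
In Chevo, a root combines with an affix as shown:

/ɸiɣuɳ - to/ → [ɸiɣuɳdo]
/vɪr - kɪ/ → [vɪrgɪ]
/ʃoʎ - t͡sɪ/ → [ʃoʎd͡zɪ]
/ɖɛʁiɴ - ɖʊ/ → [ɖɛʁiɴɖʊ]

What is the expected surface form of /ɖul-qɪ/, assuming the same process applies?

The data show progressive voicing assimilation: /t/ → [d] after /ɳ/; /k/ → [g] after /r/; /t͡s/ → [d͡z] after /ʎ/. In each pair only voicing changes, matching the preceding consonant, while place and manner stay constant.
No alternation appears in [ɖɛʁiɴɖʊ]: there the adjacent consonants already agree in voicing (/ɖ/ and /ɴ/ are both voiced), so this form is consistent with the same rule.
The rule targets /q/ (voiceless uvular stop), which sits after the trigger /l/ (voiced).
Changing only its voicing to voiced gives [ɢ] — the voiced uvular stop.

[ɖulɢɪ]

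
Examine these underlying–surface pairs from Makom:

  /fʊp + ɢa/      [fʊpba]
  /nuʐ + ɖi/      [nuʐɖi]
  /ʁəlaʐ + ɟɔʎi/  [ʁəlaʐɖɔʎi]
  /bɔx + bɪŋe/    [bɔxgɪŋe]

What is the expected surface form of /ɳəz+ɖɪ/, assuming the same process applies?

The data show progressive place assimilation: /ɢ/ → [b] after /p/; /ɟ/ → [ɖ] after /ʐ/; /b/ → [g] after /x/. In each pair only place changes, matching the preceding consonant, while manner and voice stay constant.
No alternation appears in [nuʐɖi]: there the adjacent consonants already agree in place (/ɖ/ and /ʐ/ are both retroflex), so this form is consistent with the same rule.
The rule targets /ɖ/ (voiced retroflex stop), which sits after the trigger /z/ (alveolar).
The voiced alveolar stop is [d], so /ɖ/ → [d].

[ɳəzdɪ]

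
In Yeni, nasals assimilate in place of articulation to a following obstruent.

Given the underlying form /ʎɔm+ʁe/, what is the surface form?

[ʎɔɴʁe]

/m/ is a voiced bilabial nasal. The following trigger /ʁ/ is uvular, so /m/ must become uvular as well.
The voiced uvular nasal is [ɴ], so /m/ → [ɴ].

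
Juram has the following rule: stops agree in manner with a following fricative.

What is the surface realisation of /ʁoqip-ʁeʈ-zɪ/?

[ʁoqiɸʁeʂzɪ]

/p/ is a voiceless bilabial stop. The following trigger /ʁ/ is a fricative, so /p/ must become a fricative as well.
A voiceless bilabial fricative is [ɸ], so the surface segment is [ɸ].
The same rule applies at the second boundary: /ʈ/ → [ʂ] next to /z/.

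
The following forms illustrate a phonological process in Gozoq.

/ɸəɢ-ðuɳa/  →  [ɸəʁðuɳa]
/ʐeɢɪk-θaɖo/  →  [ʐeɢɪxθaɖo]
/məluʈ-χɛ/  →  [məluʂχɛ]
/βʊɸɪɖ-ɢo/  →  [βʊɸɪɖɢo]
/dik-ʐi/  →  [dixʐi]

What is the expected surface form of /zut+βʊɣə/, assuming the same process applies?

[zusβʊɣə]

The data show regressive manner assimilation: /ɢ/ → [ʁ] before /ð/; /k/ → [x] before /θ/; /ʈ/ → [ʂ] before /χ/; /k/ → [x] before /ʐ/. In each pair only manner changes, matching the following consonant, while place and voice stay constant.
No alternation appears in [βʊɸɪɖɢo]: there the adjacent consonants already agree in manner (/ɖ/ and /ɢ/ are both stops), so this form is consistent with the same rule.
/t/ is a voiceless alveolar stop. The following trigger /β/ is a fricative, so /t/ must become a fricative as well.
A voiceless alveolar fricative is [s], so the surface segment is [s].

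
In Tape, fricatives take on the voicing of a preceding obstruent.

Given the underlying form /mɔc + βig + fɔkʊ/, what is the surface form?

/β/ is a voiced bilabial fricative. The preceding trigger /c/ is voiceless, so /β/ must become voiceless as well.
The voiceless bilabial fricative is [ɸ], so /β/ → [ɸ].
At the second juncture, /f/ likewise becomes [v] adjacent to /g/.

[mɔcɸigvɔkʊ]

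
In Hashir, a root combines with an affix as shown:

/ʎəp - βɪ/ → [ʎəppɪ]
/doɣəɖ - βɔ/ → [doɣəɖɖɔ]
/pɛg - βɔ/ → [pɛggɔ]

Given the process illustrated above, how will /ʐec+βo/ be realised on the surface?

[ʐecco]

The data show progressive total assimilation (/β/ → [p] after /p/; /β/ → [ɖ] after /ɖ/; /β/ → [g] after /g/): in every case the target segment becomes identical to its preceding neighbour, copying more than a single feature.
/β/ is the segment targeted by the rule; it sits immediately after /c/, so it assimilates completely and surfaces as [c].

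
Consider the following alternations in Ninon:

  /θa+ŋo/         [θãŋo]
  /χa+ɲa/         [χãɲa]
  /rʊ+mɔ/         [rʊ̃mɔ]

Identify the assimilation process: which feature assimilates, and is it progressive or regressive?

The vowel /a/ surfaces as nasalised [ã] next to the following nasal /ŋ/ — it has acquired the [+nasal] feature of its neighbour.
Likewise in the remaining data: /a/ → [ã] before /ɲ/; /ʊ/ → [ʊ̃] before /m/ — each time a vowel is nasalised next to a following nasal.
Because the conditioning nasal is to the right of the vowel that changes, the process is regressive (anticipatory).

regressive nasality assimilation (vowel nasalisation)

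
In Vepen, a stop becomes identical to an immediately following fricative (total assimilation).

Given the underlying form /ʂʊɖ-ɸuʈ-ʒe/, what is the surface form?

/ɖ/ is the segment targeted by the rule; it sits immediately before /ɸ/, so it assimilates completely and surfaces as [ɸ].
The same rule applies at the second boundary: /ʈ/ → [ʒ] next to /ʒ/.

[ʂʊɸɸuʒʒe]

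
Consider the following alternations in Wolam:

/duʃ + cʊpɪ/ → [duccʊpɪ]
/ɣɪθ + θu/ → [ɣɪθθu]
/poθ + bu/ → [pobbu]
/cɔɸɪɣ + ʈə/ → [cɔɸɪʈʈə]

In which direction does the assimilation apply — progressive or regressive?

The segment that alternates is /ʃ/, which surfaces as [c] when adjacent to /c/.
The output [c] is identical to the trigger /c/ — every feature (place, manner, voicing) has been copied — so this is total assimilation.
The other forms behave the same way: /θ/ → [b] before /b/; /ɣ/ → [ʈ] before /ʈ/ — in each case the output is a copy of the following consonant.
In [ɣɪθθu] the two consonants at the boundary are already identical (/θ/ + /θ/), so the rule applies vacuously and nothing changes.
Since the segment that changes precedes the conditioning segment, the assimilation is regressive.

regressive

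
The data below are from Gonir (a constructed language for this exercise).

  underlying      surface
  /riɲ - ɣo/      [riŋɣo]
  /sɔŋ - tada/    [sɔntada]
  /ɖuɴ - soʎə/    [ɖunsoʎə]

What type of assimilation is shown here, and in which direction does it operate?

The segment that alternates is /ɲ/, which surfaces as [ŋ] when adjacent to /ɣ/.
/ɲ/ is palatal while /ɣ/ is velar; the output [ŋ] is velar, matching the trigger — so the feature that spreads is place.
Manner and voice are unchanged, so the assimilation is partial, not total.
The same holds elsewhere in the data: /ŋ/ → [n] before /t/ (velar → alveolar, matching alveolar); /ɴ/ → [n] before /s/ (uvular → alveolar, matching alveolar) — only place changes, and always toward the following segment.
Since the segment that changes precedes the conditioning segment, the assimilation is regressive.

regressive place assimilation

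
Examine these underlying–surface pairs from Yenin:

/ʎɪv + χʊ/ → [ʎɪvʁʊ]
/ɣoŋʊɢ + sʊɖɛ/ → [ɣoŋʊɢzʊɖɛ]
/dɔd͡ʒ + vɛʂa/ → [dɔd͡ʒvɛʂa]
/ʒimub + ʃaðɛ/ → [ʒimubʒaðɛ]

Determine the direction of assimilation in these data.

progressive

The segment that alternates is /χ/, which surfaces as [ʁ] when adjacent to /v/.
/χ/ is voiceless while /v/ is voiced; the output [ʁ] is voiced, matching the trigger — so the feature that spreads is voicing.
Checking the remaining alternations: /s/ → [z] after /ɢ/ (voiceless → voiced, matching voiced); /ʃ/ → [ʒ] after /b/ (voiceless → voiced, matching voiced) — only voicing changes, and always toward the preceding segment.
No alternation appears in [dɔd͡ʒvɛʂa]: there the adjacent consonants already agree in voicing (/v/ and /d͡ʒ/ are both voiced), so this form is consistent with the same rule.
Since the segment that changes follows the conditioning segment, the assimilation is progressive.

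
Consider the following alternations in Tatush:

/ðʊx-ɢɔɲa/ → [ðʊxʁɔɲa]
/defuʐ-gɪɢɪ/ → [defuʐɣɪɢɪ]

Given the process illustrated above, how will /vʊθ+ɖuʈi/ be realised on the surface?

[vʊθʐuʈi]

The data show progressive manner assimilation: /ɢ/ → [ʁ] after /x/; /g/ → [ɣ] after /ʐ/. In each pair only manner changes, matching the preceding consonant, while place and voice stay constant.
The rule targets /ɖ/ (voiced retroflex stop), which sits after the trigger /θ/ (fricative).
The voiced retroflex fricative is [ʐ], so /ɖ/ → [ʐ].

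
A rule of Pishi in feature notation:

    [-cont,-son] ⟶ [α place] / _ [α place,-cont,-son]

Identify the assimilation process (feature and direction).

regressive place assimilation

The shared variable α links the value of the place features (abbreviated [place]) on the target to the same value on the neighbouring segment, so place is the feature that assimilates.
The conditioning segment sits to the right of the focus bar, meaning the trigger follows the segment that changes — regressive assimilation.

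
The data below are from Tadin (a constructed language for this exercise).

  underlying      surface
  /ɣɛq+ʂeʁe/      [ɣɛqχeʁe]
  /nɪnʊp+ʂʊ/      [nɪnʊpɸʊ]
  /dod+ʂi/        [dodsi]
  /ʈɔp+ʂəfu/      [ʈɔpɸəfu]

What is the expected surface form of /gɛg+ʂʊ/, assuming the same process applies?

[gɛgxʊ]

The data show progressive place assimilation: /ʂ/ → [χ] after /q/; /ʂ/ → [ɸ] after /p/; /ʂ/ → [s] after /d/. In each pair only place changes, matching the preceding consonant, while manner and voice stay constant.
/ʂ/ is a voiceless retroflex fricative. The preceding trigger /g/ is velar, so /ʂ/ must become velar as well.
A voiceless velar fricative is [x], so the surface segment is [x].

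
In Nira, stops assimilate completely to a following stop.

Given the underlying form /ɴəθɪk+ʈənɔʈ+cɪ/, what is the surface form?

[ɴəθɪʈʈənɔccɪ]

/k/ is the segment targeted by the rule; it sits immediately before /ʈ/, so it assimilates completely and surfaces as [ʈ].
The same rule applies at the second boundary: /ʈ/ → [c] next to /c/.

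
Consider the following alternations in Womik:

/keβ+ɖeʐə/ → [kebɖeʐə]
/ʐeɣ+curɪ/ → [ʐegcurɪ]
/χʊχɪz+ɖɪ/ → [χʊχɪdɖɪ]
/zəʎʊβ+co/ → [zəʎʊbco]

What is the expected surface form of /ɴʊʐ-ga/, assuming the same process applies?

The data show regressive manner assimilation: /β/ → [b] before /ɖ/; /ɣ/ → [g] before /c/; /z/ → [d] before /ɖ/; /β/ → [b] before /c/. In each pair only manner changes, matching the following consonant, while place and voice stay constant.
/ʐ/ is a voiced retroflex fricative. The following trigger /g/ is a stop, so /ʐ/ must become a stop as well.
Changing only its manner to stop gives [ɖ] — the voiced retroflex stop.

[ɴʊɖga]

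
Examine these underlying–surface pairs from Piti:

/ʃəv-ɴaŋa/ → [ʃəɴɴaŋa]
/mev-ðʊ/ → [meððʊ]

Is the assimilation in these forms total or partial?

total assimilation

The segment that alternates is /v/, which surfaces as [ɴ] when adjacent to /ɴ/.
The output [ɴ] is identical to the trigger /ɴ/ — every feature (place, manner, voicing) has been copied — so this is total assimilation.
The remaining alternation confirms this: /v/ → [ð] before /ð/ — in each case the output is a copy of the following consonant.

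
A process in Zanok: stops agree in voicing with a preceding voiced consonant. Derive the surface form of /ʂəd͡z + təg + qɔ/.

The rule targets /t/ (voiceless alveolar stop), which sits after the trigger /d͡z/ (voiced).
Changing only its voicing to voiced gives [d] — the voiced alveolar stop.
At the second juncture, /q/ likewise becomes [ɢ] adjacent to /g/.

[ʂəd͡zdəgɢɔ]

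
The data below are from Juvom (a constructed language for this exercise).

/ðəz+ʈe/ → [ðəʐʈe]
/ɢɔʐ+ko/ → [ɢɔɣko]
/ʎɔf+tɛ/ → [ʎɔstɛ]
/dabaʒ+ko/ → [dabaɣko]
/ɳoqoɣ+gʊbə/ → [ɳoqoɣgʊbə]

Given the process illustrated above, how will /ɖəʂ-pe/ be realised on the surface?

[ɖəɸpe]

The data show regressive place assimilation: /z/ → [ʐ] before /ʈ/; /ʐ/ → [ɣ] before /k/; /f/ → [s] before /t/; /ʒ/ → [ɣ] before /k/. In each pair only place changes, matching the following consonant, while manner and voice stay constant.
Nothing changes in [ɳoqoɣgʊbə]: there the adjacent consonants already agree in place (/ɣ/ and /g/ are both velar), so this form is consistent with the same rule.
/ʂ/ is a voiceless retroflex fricative. The following trigger /p/ is bilabial, so /ʂ/ must become bilabial as well.
Changing only its place to bilabial gives [ɸ] — the voiceless bilabial fricative.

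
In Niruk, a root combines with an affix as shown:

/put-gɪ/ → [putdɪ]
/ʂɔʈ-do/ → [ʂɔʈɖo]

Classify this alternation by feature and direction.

Underlying /g/ is realised as [d] next to /t/; /t/ itself does not change.
/g/ is velar while /t/ is alveolar; the output [d] is alveolar, matching the trigger — so the feature that spreads is place.
Manner and voice are unchanged, so the assimilation is partial, not total.
The same holds elsewhere in the data: /d/ → [ɖ] after /ʈ/ (alveolar → retroflex, matching retroflex) — only place changes, and always toward the preceding segment.
The trigger is the preceding segment, so the direction is progressive (perseverative).

progressive place assimilation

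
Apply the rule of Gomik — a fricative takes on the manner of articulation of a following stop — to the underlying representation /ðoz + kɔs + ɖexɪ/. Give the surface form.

[ðodkɔtɖexɪ]

/z/ is a voiced alveolar fricative. The following trigger /k/ is a stop, so /z/ must become a stop as well.
Changing only its manner to stop gives [d] — the voiced alveolar stop.
At the second juncture, /s/ likewise becomes [t] adjacent to /ɖ/.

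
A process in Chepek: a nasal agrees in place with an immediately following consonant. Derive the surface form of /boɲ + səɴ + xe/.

The rule targets /ɲ/ (voiced palatal nasal), which sits before the trigger /s/ (alveolar).
A voiced alveolar nasal is [n], so the surface segment is [n].
The same rule applies at the second boundary: /ɴ/ → [ŋ] next to /x/.

[bonsəŋxe]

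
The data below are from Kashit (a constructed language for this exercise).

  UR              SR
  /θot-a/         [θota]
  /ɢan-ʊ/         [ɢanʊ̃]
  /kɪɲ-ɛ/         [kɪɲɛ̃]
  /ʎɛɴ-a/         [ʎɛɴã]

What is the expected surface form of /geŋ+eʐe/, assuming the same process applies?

The data show progressive nasality assimilation (vowel nasalisation): /ʊ/ → [ʊ̃] after /n/; /ɛ/ → [ɛ̃] after /ɲ/; /a/ → [ã] after /ɴ/ — a vowel is nasalised by an immediately preceding nasal consonant.
No change occurs in [θota] because the vowel at the boundary is adjacent to an oral consonant, not a nasal (/a/ next to /t/).
The vowel /e/ is adjacent to the preceding nasal /ŋ/, so it acquires [+nasal] and surfaces as [ẽ].

[geŋẽʐe]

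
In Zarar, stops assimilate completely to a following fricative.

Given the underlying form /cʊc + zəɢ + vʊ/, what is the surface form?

/c/ is the segment targeted by the rule; it sits immediately before /z/, so it assimilates completely and surfaces as [z].
At the second juncture, /ɢ/ likewise becomes [v] adjacent to /v/.

[cʊzzəvvʊ]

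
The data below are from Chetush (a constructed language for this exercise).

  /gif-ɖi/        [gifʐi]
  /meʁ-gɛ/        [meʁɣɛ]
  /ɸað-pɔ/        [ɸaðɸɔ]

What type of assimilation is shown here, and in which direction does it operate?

Underlying /ɖ/ is realised as [ʐ] next to /f/; /f/ itself does not change.
The change stop → fricative matches the manner of the preceding /f/, identifying this as manner assimilation.
Place and voice are unchanged, so the assimilation is partial, not total.
Checking the remaining alternations: /g/ → [ɣ] after /ʁ/ (stop → fricative, matching a fricative); /p/ → [ɸ] after /ð/ (stop → fricative, matching a fricative) — only manner changes, and always toward the preceding segment.
Since the segment that changes follows the conditioning segment, the assimilation is progressive.

progressive manner assimilation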